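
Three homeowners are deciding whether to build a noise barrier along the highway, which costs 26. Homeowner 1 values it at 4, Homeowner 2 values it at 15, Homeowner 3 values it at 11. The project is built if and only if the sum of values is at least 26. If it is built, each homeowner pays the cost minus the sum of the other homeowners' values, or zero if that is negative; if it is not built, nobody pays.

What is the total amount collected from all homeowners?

Total value 30 ≥ cost 26, so it is built.
Homeowner 1: others sum to 26; max(0, 26 - 26) = 0.
Homeowner 2: others sum to 15; max(0, 26 - 15) = 11.
Homeowner 3: others sum to 19; max(0, 26 - 19) = 7.
Total collected = 0 + 11 + 7 = 18.

18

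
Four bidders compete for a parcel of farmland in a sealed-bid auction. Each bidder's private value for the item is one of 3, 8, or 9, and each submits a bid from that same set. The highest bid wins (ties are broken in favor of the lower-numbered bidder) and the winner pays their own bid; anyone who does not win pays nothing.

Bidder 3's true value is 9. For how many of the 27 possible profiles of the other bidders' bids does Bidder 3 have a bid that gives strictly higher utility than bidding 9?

2

Others bid (3, 3, 3): truth gives 0; bid 8 gives 1 > 0. Violating.
Others bid (3, 3, 8): truth gives 0; bid 8 gives 1 > 0. Violating.
Others bid (3, 3, 9): truth gives 0; no alternative beats it.
Others bid (3, 8, 3): truth gives 0; no alternative beats it.
(Checking all 27 profiles: 2 have a profitable deviation, 25 do not.)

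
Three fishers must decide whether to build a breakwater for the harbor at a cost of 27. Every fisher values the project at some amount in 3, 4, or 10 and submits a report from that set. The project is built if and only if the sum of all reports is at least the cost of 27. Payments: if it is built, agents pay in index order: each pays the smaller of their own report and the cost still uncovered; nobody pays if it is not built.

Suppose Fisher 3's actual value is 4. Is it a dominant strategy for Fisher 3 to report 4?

Yes

Check each profile of the others' reports and compare truth against every alternative report.
Others report (3, 3): truth gives 0, best alternative gives 0.
Others report (3, 4): truth gives 0, best alternative gives 0.
Others report (3, 10): truth gives 0, best alternative gives 0.
Others report (4, 3): truth gives 0, best alternative gives 0.
Others report (4, 4): truth gives 0, best alternative gives 0.
Others report (4, 10): truth gives 0, best alternative gives 0.
(Remaining 3 profiles checked similarly; truth is weakly best in each.)
In every case the truthful report is at least as good as any alternative, so it is a dominant strategy.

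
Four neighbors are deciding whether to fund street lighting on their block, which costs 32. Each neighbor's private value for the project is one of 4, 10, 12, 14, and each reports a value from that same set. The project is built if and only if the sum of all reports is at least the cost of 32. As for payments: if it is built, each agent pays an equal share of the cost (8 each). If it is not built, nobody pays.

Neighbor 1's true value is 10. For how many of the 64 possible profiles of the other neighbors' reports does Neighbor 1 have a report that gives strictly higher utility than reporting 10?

Others report (4, 4, 10): truth gives 0; report 14 gives 2 > 0. Violating.
Others report (4, 4, 12): truth gives 0; report 12 gives 2 > 0. Violating.
Others report (4, 10, 4): truth gives 0; report 14 gives 2 > 0. Violating.
Others report (4, 12, 4): truth gives 0; report 12 gives 2 > 0. Violating.
Others report (4, 4, 4): truth gives 0; no alternative beats it.
Others report (4, 4, 14): truth gives 2; no alternative beats it.
(Checking all 64 profiles: 6 have a profitable deviation, 58 do not.)

6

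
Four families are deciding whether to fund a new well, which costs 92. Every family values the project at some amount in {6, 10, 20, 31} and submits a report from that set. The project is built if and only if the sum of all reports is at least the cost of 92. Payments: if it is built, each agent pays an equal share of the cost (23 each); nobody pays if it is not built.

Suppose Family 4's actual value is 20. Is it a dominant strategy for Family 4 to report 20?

No

Consider the case where Family 1 reports 10, Family 2 reports 31 and Family 3 reports 31.
Truthful report 20: project built, pays 23, utility 20 - 23 = -3.
Report 6 instead: project not built, utility 0.
Since 0 > -3, reporting 6 is strictly better here, so truthful reporting is not dominant.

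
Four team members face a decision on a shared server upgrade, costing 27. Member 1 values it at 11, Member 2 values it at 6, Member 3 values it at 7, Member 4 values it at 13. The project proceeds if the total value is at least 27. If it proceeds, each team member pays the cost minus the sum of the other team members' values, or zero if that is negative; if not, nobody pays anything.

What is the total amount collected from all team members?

4

Total value 37 ≥ cost 27, so it is built.
Member 1: others sum to 26; max(0, 27 - 26) = 1.
Member 2: others sum to 31; max(0, 27 - 31) = 0.
Member 3: others sum to 30; max(0, 27 - 30) = 0.
Member 4: others sum to 24; max(0, 27 - 24) = 3.
Total collected = 1 + 0 + 0 + 3 = 4.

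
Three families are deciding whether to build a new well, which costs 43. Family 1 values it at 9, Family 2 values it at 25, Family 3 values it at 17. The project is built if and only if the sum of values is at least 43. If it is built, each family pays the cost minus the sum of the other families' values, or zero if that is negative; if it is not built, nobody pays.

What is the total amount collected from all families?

27

Total value 51 ≥ cost 43, so it is built.
Family 1: others sum to 42; max(0, 43 - 42) = 1.
Family 2: others sum to 26; max(0, 43 - 26) = 17.
Family 3: others sum to 34; max(0, 43 - 34) = 9.
Total collected = 1 + 17 + 9 = 27.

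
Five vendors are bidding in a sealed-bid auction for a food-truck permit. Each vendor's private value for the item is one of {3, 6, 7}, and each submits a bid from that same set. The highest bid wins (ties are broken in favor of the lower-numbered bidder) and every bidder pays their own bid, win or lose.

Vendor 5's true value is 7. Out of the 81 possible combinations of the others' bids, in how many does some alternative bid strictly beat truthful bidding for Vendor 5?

Others bid (3, 3, 3, 3): truth gives 0; bid 6 gives 1 > 0. Violating.
Others bid (3, 3, 3, 7): truth gives -7; bid 3 gives -3 > -7. Violating.
Others bid (3, 3, 6, 7): truth gives -7; bid 3 gives -3 > -7. Violating.
Others bid (3, 3, 7, 3): truth gives -7; bid 3 gives -3 > -7. Violating.
Others bid (3, 3, 3, 6): truth gives 0; no alternative beats it.
Others bid (3, 3, 6, 3): truth gives 0; no alternative beats it.
(Checking all 81 profiles: 66 have a profitable deviation, 15 do not.)

66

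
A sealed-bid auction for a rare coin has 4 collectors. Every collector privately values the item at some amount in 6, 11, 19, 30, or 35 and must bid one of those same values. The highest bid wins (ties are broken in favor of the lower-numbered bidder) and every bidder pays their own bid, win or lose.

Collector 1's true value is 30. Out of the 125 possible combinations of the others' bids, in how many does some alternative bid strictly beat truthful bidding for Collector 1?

88

Others bid (6, 6, 6): truth gives 0; bid 6 gives 24 > 0. Violating.
Others bid (6, 6, 11): truth gives 0; bid 11 gives 19 > 0. Violating.
Others bid (6, 6, 19): truth gives 0; bid 19 gives 11 > 0. Violating.
Others bid (6, 6, 35): truth gives -30; bid 35 gives -5 > -30. Violating.
Others bid (6, 6, 30): truth gives 0; no alternative beats it.
Others bid (6, 11, 30): truth gives 0; no alternative beats it.
(Checking all 125 profiles: 88 have a profitable deviation, 37 do not.)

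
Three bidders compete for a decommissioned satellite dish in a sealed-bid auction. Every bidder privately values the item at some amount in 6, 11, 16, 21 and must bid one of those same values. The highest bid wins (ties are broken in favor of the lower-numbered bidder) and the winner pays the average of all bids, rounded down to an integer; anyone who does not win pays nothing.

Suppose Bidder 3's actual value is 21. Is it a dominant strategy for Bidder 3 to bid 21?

Consider the case where Bidder 1 bids 6 and Bidder 2 bids 6.
Truthful bid 21: wins, pays 11, utility 21 - 11 = 10.
Bid 11 instead: wins, pays 7, utility 21 - 7 = 14.
Since 14 > 10, bidding 11 is strictly better here, so truthful bidding is not dominant.

No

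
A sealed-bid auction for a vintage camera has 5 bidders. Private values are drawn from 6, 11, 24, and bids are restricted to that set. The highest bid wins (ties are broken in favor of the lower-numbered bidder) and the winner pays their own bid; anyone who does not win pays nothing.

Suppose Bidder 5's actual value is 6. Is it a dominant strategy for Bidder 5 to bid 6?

Yes

Check each profile of the others' bids and compare truth against every alternative bid.
Others bid (6, 6, 6, 6): truth gives 0, best alternative gives -5.
Others bid (6, 6, 6, 11): truth gives 0, best alternative gives 0.
Others bid (6, 6, 6, 24): truth gives 0, best alternative gives 0.
Others bid (6, 6, 11, 6): truth gives 0, best alternative gives 0.
Others bid (6, 6, 11, 11): truth gives 0, best alternative gives 0.
Others bid (6, 6, 11, 24): truth gives 0, best alternative gives 0.
(Remaining 75 profiles checked similarly; truth is weakly best in each.)
In every case the truthful bid is at least as good as any alternative, so it is a dominant strategy.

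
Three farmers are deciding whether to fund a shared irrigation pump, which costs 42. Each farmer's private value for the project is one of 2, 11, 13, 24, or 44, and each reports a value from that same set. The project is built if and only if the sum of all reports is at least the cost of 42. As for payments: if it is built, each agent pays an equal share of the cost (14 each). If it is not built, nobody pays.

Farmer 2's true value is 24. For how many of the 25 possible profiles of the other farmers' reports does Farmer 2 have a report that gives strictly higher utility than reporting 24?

Others report (2, 2): truth gives 0; report 44 gives 10 > 0. Violating.
Others report (2, 11): truth gives 0; report 44 gives 10 > 0. Violating.
Others report (2, 13): truth gives 0; report 44 gives 10 > 0. Violating.
Others report (11, 2): truth gives 0; report 44 gives 10 > 0. Violating.
Others report (2, 24): truth gives 10; no alternative beats it.
Others report (2, 44): truth gives 10; no alternative beats it.
(Checking all 25 profiles: 5 have a profitable deviation, 20 do not.)

5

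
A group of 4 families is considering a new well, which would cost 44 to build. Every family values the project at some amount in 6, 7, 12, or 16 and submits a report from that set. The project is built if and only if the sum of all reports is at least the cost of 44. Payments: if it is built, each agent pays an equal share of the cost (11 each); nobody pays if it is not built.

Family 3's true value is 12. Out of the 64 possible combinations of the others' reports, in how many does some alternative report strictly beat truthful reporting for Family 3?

Others report (6, 6, 16): truth gives 0; report 16 gives 1 > 0. Violating.
Others report (6, 7, 16): truth gives 0; report 16 gives 1 > 0. Violating.
Others report (6, 12, 12): truth gives 0; report 16 gives 1 > 0. Violating.
Others report (6, 16, 6): truth gives 0; report 16 gives 1 > 0. Violating.
Others report (6, 6, 6): truth gives 0; no alternative beats it.
Others report (6, 6, 7): truth gives 0; no alternative beats it.
(Checking all 64 profiles: 18 have a profitable deviation, 46 do not.)

18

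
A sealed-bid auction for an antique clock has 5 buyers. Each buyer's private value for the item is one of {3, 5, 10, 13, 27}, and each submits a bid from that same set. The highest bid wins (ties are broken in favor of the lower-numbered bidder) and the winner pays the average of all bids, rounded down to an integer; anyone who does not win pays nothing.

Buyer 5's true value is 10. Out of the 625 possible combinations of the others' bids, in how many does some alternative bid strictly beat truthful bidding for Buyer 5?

Others bid (3, 3, 3, 3): truth gives 6; bid 5 gives 7 > 6. Violating.
Others bid (3, 3, 3, 10): truth gives 0; bid 13 gives 4 > 0. Violating.
Others bid (3, 3, 3, 13): truth gives 0; bid 27 gives 1 > 0. Violating.
Others bid (3, 3, 5, 10): truth gives 0; bid 13 gives 4 > 0. Violating.
Others bid (3, 3, 3, 5): truth gives 6; no alternative beats it.
Others bid (3, 3, 3, 27): truth gives 0; no alternative beats it.
(Checking all 625 profiles: 69 have a profitable deviation, 556 do not.)

69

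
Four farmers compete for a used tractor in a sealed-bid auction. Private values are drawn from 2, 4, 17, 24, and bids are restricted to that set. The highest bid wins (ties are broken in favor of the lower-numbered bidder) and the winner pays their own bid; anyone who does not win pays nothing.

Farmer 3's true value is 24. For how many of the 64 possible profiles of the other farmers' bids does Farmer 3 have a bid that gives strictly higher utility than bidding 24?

12

Others bid (2, 2, 2): truth gives 0; bid 4 gives 20 > 0. Violating.
Others bid (2, 2, 4): truth gives 0; bid 4 gives 20 > 0. Violating.
Others bid (2, 2, 17): truth gives 0; bid 17 gives 7 > 0. Violating.
Others bid (2, 4, 2): truth gives 0; bid 17 gives 7 > 0. Violating.
Others bid (2, 2, 24): truth gives 0; no alternative beats it.
Others bid (2, 4, 24): truth gives 0; no alternative beats it.
(Checking all 64 profiles: 12 have a profitable deviation, 52 do not.)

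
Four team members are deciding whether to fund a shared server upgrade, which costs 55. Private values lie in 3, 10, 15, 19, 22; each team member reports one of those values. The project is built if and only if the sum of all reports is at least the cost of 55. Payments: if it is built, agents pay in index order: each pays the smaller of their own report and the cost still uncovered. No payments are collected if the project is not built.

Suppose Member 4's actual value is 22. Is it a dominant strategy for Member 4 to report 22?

Check each profile of the others' reports and compare truth against every alternative report.
Others report (3, 10, 22): truth gives 2, best alternative gives 0.
Others report (3, 22, 10): truth gives 2, best alternative gives 0.
Others report (10, 3, 22): truth gives 2, best alternative gives 0.
Others report (10, 10, 15): truth gives 2, best alternative gives 0.
Others report (10, 15, 10): truth gives 2, best alternative gives 0.
Others report (10, 22, 3): truth gives 2, best alternative gives 0.
(Remaining 119 profiles checked similarly; truth is weakly best in each.)
In every case the truthful report is at least as good as any alternative, so it is a dominant strategy.

Yes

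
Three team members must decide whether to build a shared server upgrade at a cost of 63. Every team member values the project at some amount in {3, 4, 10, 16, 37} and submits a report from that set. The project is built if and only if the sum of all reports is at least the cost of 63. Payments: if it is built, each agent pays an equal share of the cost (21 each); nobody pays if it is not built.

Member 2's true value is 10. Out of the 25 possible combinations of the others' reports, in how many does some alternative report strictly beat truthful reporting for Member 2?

Others report (16, 37): truth gives -11; report 3 gives 0 > -11. Violating.
Others report (37, 16): truth gives -11; report 3 gives 0 > -11. Violating.
Others report (3, 3): truth gives 0; no alternative beats it.
Others report (3, 4): truth gives 0; no alternative beats it.
(Checking all 25 profiles: 2 have a profitable deviation, 23 do not.)

2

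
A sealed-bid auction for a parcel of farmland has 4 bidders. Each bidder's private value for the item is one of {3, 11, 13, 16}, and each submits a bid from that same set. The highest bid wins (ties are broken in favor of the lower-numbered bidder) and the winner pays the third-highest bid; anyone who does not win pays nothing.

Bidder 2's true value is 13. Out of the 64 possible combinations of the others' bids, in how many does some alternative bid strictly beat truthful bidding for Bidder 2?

12

Others bid (3, 3, 16): truth gives 0; bid 16 gives 10 > 0. Violating.
Others bid (3, 11, 16): truth gives 0; bid 16 gives 2 > 0. Violating.
Others bid (3, 16, 3): truth gives 0; bid 16 gives 10 > 0. Violating.
Others bid (3, 16, 11): truth gives 0; bid 16 gives 2 > 0. Violating.
Others bid (3, 3, 3): truth gives 10; no alternative beats it.
Others bid (3, 3, 11): truth gives 10; no alternative beats it.
(Checking all 64 profiles: 12 have a profitable deviation, 52 do not.)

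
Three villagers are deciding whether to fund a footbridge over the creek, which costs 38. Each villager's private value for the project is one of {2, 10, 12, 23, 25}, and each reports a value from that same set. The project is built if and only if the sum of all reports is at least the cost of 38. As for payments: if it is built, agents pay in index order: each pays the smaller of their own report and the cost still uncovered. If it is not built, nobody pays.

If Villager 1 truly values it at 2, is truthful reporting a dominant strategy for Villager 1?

Yes

Check each profile of the others' reports and compare truth against every alternative report.
Others report (10, 23): truth gives 0, best alternative gives -8.
Others report (10, 25): truth gives 0, best alternative gives -8.
Others report (12, 23): truth gives 0, best alternative gives -8.
Others report (12, 25): truth gives 0, best alternative gives -8.
Others report (23, 10): truth gives 0, best alternative gives -8.
Others report (23, 12): truth gives 0, best alternative gives -8.
(Remaining 19 profiles checked similarly; truth is weakly best in each.)
In every case the truthful report is at least as good as any alternative, so it is a dominant strategy.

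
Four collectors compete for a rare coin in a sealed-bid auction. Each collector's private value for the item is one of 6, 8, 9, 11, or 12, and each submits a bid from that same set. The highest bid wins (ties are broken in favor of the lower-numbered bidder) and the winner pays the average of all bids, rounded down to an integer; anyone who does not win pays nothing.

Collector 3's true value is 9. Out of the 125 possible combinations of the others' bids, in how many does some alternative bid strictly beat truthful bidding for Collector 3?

12

Others bid (6, 6, 11): truth gives 0; bid 11 gives 1 > 0. Violating.
Others bid (6, 9, 6): truth gives 0; bid 11 gives 1 > 0. Violating.
Others bid (6, 9, 8): truth gives 0; bid 11 gives 1 > 0. Violating.
Others bid (6, 9, 9): truth gives 0; bid 11 gives 1 > 0. Violating.
Others bid (6, 6, 6): truth gives 3; no alternative beats it.
Others bid (6, 6, 8): truth gives 2; no alternative beats it.
(Checking all 125 profiles: 12 have a profitable deviation, 113 do not.)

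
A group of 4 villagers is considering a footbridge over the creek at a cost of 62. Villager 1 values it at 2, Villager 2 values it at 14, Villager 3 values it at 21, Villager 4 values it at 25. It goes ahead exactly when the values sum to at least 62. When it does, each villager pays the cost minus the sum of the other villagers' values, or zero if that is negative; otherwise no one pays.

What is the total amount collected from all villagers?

62

Total value 62 ≥ cost 62, so it is built.
Villager 1: others sum to 60; max(0, 62 - 60) = 2.
Villager 2: others sum to 48; max(0, 62 - 48) = 14.
Villager 3: others sum to 41; max(0, 62 - 41) = 21.
Villager 4: others sum to 37; max(0, 62 - 37) = 25.
Total collected = 2 + 14 + 21 + 25 = 62.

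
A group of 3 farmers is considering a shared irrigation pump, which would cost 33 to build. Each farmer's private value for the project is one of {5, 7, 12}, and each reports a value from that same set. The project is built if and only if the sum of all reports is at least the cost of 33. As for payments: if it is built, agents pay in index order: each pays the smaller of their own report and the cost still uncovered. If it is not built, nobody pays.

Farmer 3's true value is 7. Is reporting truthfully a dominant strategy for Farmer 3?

Check each profile of the others' reports and compare truth against every alternative report.
Others report (5, 5): truth gives 0, best alternative gives 0.
Others report (5, 7): truth gives 0, best alternative gives 0.
Others report (5, 12): truth gives 0, best alternative gives 0.
Others report (7, 5): truth gives 0, best alternative gives 0.
Others report (7, 7): truth gives 0, best alternative gives 0.
Others report (7, 12): truth gives 0, best alternative gives 0.
(Remaining 3 profiles checked similarly; truth is weakly best in each.)
In every case the truthful report is at least as good as any alternative, so it is a dominant strategy.

Yes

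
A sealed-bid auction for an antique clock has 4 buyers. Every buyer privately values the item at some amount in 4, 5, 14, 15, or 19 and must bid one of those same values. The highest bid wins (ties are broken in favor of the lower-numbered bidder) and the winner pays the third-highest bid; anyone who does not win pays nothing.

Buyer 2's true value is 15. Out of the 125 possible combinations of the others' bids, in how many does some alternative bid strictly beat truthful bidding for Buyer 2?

27

Others bid (4, 4, 19): truth gives 0; bid 19 gives 11 > 0. Violating.
Others bid (4, 5, 19): truth gives 0; bid 19 gives 10 > 0. Violating.
Others bid (4, 14, 19): truth gives 0; bid 19 gives 1 > 0. Violating.
Others bid (4, 19, 4): truth gives 0; bid 19 gives 11 > 0. Violating.
Others bid (4, 4, 4): truth gives 11; no alternative beats it.
Others bid (4, 4, 5): truth gives 11; no alternative beats it.
(Checking all 125 profiles: 27 have a profitable deviation, 98 do not.)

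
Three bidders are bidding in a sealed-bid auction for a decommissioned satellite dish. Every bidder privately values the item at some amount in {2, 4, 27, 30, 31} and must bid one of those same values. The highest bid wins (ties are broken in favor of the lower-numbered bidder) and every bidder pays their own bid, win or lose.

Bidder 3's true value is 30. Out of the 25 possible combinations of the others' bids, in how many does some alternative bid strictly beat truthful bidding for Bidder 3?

Others bid (2, 2): truth gives 0; bid 4 gives 26 > 0. Violating.
Others bid (2, 4): truth gives 0; bid 27 gives 3 > 0. Violating.
Others bid (2, 30): truth gives -30; bid 31 gives -1 > -30. Violating.
Others bid (2, 31): truth gives -30; bid 2 gives -2 > -30. Violating.
Others bid (2, 27): truth gives 0; no alternative beats it.
Others bid (4, 27): truth gives 0; no alternative beats it.
(Checking all 25 profiles: 20 have a profitable deviation, 5 do not.)

20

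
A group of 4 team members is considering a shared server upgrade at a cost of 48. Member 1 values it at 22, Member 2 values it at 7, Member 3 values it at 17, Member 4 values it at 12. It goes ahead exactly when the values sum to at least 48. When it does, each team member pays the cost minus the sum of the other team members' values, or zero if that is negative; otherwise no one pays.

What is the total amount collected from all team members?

21

Total value 58 ≥ cost 48, so it is built.
Member 1: others sum to 36; max(0, 48 - 36) = 12.
Member 2: others sum to 51; max(0, 48 - 51) = 0.
Member 3: others sum to 41; max(0, 48 - 41) = 7.
Member 4: others sum to 46; max(0, 48 - 46) = 2.
Total collected = 12 + 0 + 7 + 2 = 21.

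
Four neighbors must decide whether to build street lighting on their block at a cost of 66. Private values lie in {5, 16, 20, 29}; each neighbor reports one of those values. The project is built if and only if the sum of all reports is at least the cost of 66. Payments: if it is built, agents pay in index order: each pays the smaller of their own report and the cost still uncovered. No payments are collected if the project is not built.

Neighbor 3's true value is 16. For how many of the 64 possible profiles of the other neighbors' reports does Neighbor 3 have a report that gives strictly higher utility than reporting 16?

22

Others report (5, 29, 29): truth gives 0; report 5 gives 11 > 0. Violating.
Others report (16, 16, 29): truth gives 0; report 5 gives 11 > 0. Violating.
Others report (16, 20, 29): truth gives 0; report 5 gives 11 > 0. Violating.
Others report (16, 29, 16): truth gives 0; report 5 gives 11 > 0. Violating.
Others report (5, 5, 5): truth gives 0; no alternative beats it.
Others report (5, 5, 16): truth gives 0; no alternative beats it.
(Checking all 64 profiles: 22 have a profitable deviation, 42 do not.)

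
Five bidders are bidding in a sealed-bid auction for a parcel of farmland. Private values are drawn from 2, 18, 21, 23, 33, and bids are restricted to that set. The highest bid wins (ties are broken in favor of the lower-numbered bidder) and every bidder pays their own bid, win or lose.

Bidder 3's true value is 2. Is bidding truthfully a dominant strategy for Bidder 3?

Yes

Check each profile of the others' bids and compare truth against every alternative bid.
Others bid (2, 2, 2, 21): truth gives -2, best alternative gives -18.
Others bid (2, 2, 2, 23): truth gives -2, best alternative gives -18.
Others bid (2, 2, 2, 33): truth gives -2, best alternative gives -18.
Others bid (2, 2, 18, 21): truth gives -2, best alternative gives -18.
Others bid (2, 2, 18, 23): truth gives -2, best alternative gives -18.
Others bid (2, 2, 18, 33): truth gives -2, best alternative gives -18.
(Remaining 619 profiles checked similarly; truth is weakly best in each.)
In every case the truthful bid is at least as good as any alternative, so it is a dominant strategy.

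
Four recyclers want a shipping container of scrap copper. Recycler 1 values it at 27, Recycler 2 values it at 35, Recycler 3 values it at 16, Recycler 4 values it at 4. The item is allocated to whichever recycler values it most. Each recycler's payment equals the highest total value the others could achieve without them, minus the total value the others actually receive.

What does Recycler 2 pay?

Recycler 2 has the highest value and receives the item.
Without Recycler 2, the item would go to the next-highest value, 27, so the others could achieve 27.
With Recycler 2 present and winning, the others receive nothing, so their total is 0.
Payment = 27 - 0 = 27.

27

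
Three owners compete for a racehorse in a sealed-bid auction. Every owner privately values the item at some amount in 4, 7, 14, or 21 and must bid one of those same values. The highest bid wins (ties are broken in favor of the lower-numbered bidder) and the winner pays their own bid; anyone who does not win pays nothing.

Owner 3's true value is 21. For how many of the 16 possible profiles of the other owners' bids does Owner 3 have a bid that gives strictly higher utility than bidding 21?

Others bid (4, 4): truth gives 0; bid 7 gives 14 > 0. Violating.
Others bid (4, 7): truth gives 0; bid 14 gives 7 > 0. Violating.
Others bid (7, 4): truth gives 0; bid 14 gives 7 > 0. Violating.
Others bid (7, 7): truth gives 0; bid 14 gives 7 > 0. Violating.
Others bid (4, 14): truth gives 0; no alternative beats it.
Others bid (4, 21): truth gives 0; no alternative beats it.
(Checking all 16 profiles: 4 have a profitable deviation, 12 do not.)

4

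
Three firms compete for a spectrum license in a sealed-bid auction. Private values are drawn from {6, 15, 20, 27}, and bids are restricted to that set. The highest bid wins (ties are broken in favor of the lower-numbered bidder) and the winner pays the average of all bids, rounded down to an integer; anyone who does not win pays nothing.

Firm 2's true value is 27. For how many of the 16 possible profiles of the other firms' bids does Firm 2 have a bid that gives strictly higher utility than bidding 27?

Others bid (6, 6): truth gives 14; bid 15 gives 18 > 14. Violating.
Others bid (6, 15): truth gives 11; bid 15 gives 15 > 11. Violating.
Others bid (6, 20): truth gives 10; bid 20 gives 12 > 10. Violating.
Others bid (15, 6): truth gives 11; bid 20 gives 14 > 11. Violating.
Others bid (6, 27): truth gives 7; no alternative beats it.
Others bid (15, 27): truth gives 4; no alternative beats it.
(Checking all 16 profiles: 6 have a profitable deviation, 10 do not.)

6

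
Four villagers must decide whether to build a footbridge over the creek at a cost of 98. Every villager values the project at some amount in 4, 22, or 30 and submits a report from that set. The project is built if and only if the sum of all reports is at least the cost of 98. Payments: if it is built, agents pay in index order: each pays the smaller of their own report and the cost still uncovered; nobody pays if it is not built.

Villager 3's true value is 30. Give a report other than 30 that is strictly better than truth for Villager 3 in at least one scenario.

22

Suppose Villager 1 reports 22, Villager 2 reports 30 and Villager 4 reports 30.
Report 30: project built, pays 30, utility 30 - 30 = 0.
Report 22: project built, pays 22, utility 30 - 22 = 8.
So reporting 22 beats truth here (8 > 0).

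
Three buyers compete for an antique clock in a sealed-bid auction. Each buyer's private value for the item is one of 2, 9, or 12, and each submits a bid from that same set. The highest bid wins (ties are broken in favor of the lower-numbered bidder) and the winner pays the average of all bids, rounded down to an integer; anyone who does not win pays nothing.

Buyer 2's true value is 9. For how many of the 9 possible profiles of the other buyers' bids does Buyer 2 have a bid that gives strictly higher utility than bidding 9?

Others bid (2, 12): truth gives 0; bid 12 gives 1 > 0. Violating.
Others bid (9, 2): truth gives 0; bid 12 gives 2 > 0. Violating.
Others bid (2, 2): truth gives 5; no alternative beats it.
Others bid (2, 9): truth gives 3; no alternative beats it.
(Checking all 9 profiles: 2 have a profitable deviation, 7 do not.)

2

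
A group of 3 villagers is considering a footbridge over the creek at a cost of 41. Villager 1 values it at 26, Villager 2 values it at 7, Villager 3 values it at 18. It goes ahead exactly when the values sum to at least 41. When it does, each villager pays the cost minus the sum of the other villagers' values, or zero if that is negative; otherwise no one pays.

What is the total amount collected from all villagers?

24

Total value 51 ≥ cost 41, so it is built.
Villager 1: others sum to 25; max(0, 41 - 25) = 16.
Villager 2: others sum to 44; max(0, 41 - 44) = 0.
Villager 3: others sum to 33; max(0, 41 - 33) = 8.
Total collected = 16 + 0 + 8 = 24.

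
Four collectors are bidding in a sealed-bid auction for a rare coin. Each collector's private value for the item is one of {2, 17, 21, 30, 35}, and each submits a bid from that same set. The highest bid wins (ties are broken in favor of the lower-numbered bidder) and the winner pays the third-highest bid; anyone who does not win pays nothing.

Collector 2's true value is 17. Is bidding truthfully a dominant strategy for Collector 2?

Consider the case where Collector 1 bids 2, Collector 3 bids 2 and Collector 4 bids 21.
Truthful bid 17: loses, pays 0, utility 0.
Bid 21 instead: wins, pays 2, utility 17 - 2 = 15.
Since 15 > 0, bidding 21 is strictly better here, so truthful bidding is not dominant.

No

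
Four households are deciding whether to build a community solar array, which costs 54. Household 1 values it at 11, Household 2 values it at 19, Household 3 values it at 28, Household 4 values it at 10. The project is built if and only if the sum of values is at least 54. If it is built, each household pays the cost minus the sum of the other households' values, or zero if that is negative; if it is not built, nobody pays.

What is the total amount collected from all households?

19

Total value 68 ≥ cost 54, so it is built.
Household 1: others sum to 57; max(0, 54 - 57) = 0.
Household 2: others sum to 49; max(0, 54 - 49) = 5.
Household 3: others sum to 40; max(0, 54 - 40) = 14.
Household 4: others sum to 58; max(0, 54 - 58) = 0.
Total collected = 0 + 5 + 14 + 0 = 19.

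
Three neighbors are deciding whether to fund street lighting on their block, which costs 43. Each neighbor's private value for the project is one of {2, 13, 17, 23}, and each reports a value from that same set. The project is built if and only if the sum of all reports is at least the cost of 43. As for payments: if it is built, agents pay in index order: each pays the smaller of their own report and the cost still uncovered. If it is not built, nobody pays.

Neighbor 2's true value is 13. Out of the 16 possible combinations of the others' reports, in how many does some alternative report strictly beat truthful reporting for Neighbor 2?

1

Others report (23, 23): truth gives 0; report 2 gives 11 > 0. Violating.
Others report (2, 2): truth gives 0; no alternative beats it.
Others report (2, 13): truth gives 0; no alternative beats it.
(Checking all 16 profiles: 1 has a profitable deviation, 15 do not.)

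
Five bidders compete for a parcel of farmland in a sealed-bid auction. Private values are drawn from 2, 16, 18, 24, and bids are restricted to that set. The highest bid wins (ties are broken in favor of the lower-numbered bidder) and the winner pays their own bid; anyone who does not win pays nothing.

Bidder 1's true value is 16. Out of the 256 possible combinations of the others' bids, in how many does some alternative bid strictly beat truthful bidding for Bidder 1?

1

Others bid (2, 2, 2, 2): truth gives 0; bid 2 gives 14 > 0. Violating.
Others bid (2, 2, 2, 16): truth gives 0; no alternative beats it.
Others bid (2, 2, 2, 18): truth gives 0; no alternative beats it.
(Checking all 256 profiles: 1 has a profitable deviation, 255 do not.)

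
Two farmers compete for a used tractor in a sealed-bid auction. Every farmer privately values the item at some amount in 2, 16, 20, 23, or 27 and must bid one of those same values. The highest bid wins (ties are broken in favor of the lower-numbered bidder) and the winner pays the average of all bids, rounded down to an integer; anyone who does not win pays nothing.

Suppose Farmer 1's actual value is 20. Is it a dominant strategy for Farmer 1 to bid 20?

Consider the case where Farmer 2 bids 2.
Truthful bid 20: wins, pays 11, utility 20 - 11 = 9.
Bid 2 instead: wins, pays 2, utility 20 - 2 = 18.
Since 18 > 9, bidding 2 is strictly better here, so truthful bidding is not dominant.

No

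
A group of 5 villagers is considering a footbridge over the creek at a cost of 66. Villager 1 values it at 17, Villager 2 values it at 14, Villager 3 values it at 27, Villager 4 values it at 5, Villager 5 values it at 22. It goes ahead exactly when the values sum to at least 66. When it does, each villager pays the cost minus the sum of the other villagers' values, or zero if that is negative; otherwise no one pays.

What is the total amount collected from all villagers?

Total value 85 ≥ cost 66, so it is built.
Villager 1: others sum to 68; max(0, 66 - 68) = 0.
Villager 2: others sum to 71; max(0, 66 - 71) = 0.
Villager 3: others sum to 58; max(0, 66 - 58) = 8.
Villager 4: others sum to 80; max(0, 66 - 80) = 0.
Villager 5: others sum to 63; max(0, 66 - 63) = 3.
Total collected = 0 + 0 + 8 + 0 + 3 = 11.

11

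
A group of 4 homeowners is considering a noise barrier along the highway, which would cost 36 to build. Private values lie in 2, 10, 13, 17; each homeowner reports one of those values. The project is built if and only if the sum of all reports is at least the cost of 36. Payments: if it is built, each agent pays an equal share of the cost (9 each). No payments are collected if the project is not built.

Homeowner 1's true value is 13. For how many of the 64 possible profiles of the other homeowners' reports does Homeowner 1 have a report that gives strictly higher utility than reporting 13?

Others report (2, 2, 17): truth gives 0; report 17 gives 4 > 0. Violating.
Others report (2, 10, 10): truth gives 0; report 17 gives 4 > 0. Violating.
Others report (2, 17, 2): truth gives 0; report 17 gives 4 > 0. Violating.
Others report (10, 2, 10): truth gives 0; report 17 gives 4 > 0. Violating.
Others report (2, 2, 2): truth gives 0; no alternative beats it.
Others report (2, 2, 10): truth gives 0; no alternative beats it.
(Checking all 64 profiles: 6 have a profitable deviation, 58 do not.)

6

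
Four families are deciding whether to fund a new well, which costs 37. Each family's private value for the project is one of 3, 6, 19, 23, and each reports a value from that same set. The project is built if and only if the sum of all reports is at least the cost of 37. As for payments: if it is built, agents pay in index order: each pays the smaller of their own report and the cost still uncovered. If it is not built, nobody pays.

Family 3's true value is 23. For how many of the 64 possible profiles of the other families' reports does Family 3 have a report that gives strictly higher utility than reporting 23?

33

Others report (3, 3, 19): truth gives 0; report 19 gives 4 > 0. Violating.
Others report (3, 3, 23): truth gives 0; report 19 gives 4 > 0. Violating.
Others report (3, 6, 19): truth gives 0; report 19 gives 4 > 0. Violating.
Others report (3, 6, 23): truth gives 0; report 6 gives 17 > 0. Violating.
Others report (3, 3, 3): truth gives 0; no alternative beats it.
Others report (3, 3, 6): truth gives 0; no alternative beats it.
(Checking all 64 profiles: 33 have a profitable deviation, 31 do not.)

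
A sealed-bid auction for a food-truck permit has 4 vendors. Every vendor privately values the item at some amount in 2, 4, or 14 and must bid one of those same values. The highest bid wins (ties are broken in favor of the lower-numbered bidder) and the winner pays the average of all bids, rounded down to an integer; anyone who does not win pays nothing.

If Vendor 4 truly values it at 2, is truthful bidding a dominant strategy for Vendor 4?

Check each profile of the others' bids and compare truth against every alternative bid.
Others bid (2, 2, 2): truth gives 0, best alternative gives 0.
Others bid (2, 2, 4): truth gives 0, best alternative gives 0.
Others bid (2, 2, 14): truth gives 0, best alternative gives 0.
Others bid (2, 4, 2): truth gives 0, best alternative gives 0.
Others bid (2, 4, 4): truth gives 0, best alternative gives 0.
Others bid (2, 4, 14): truth gives 0, best alternative gives 0.
(Remaining 21 profiles checked similarly; truth is weakly best in each.)
In every case the truthful bid is at least as good as any alternative, so it is a dominant strategy.

Yes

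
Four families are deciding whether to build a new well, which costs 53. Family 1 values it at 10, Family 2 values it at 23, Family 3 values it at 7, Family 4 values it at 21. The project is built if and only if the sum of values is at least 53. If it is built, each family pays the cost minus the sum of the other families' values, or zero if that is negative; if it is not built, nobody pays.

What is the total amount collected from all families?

30

Total value 61 ≥ cost 53, so it is built.
Family 1: others sum to 51; max(0, 53 - 51) = 2.
Family 2: others sum to 38; max(0, 53 - 38) = 15.
Family 3: others sum to 54; max(0, 53 - 54) = 0.
Family 4: others sum to 40; max(0, 53 - 40) = 13.
Total collected = 2 + 15 + 0 + 13 = 30.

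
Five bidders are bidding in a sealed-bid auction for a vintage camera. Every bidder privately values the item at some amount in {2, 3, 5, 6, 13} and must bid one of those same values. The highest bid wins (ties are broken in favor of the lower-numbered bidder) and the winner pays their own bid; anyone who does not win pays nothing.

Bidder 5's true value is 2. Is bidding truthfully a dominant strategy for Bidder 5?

Check each profile of the others' bids and compare truth against every alternative bid.
Others bid (2, 2, 2, 2): truth gives 0, best alternative gives -1.
Others bid (2, 2, 2, 3): truth gives 0, best alternative gives 0.
Others bid (2, 2, 2, 5): truth gives 0, best alternative gives 0.
Others bid (2, 2, 2, 6): truth gives 0, best alternative gives 0.
Others bid (2, 2, 2, 13): truth gives 0, best alternative gives 0.
Others bid (2, 2, 3, 2): truth gives 0, best alternative gives 0.
(Remaining 619 profiles checked similarly; truth is weakly best in each.)
In every case the truthful bid is at least as good as any alternative, so it is a dominant strategy.

Yes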